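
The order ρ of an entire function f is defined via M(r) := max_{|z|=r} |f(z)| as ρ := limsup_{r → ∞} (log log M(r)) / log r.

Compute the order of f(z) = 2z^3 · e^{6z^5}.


M(r) = max_{|z|=r} |2|·|z|^3·|e^{6z^5}| = 2·r^3 · e^{6r^5} (the factors attain their maxima compatibly on |z|=r). Then log M(r) = log 2 + 3·log r + 6r^5, dominated by the last term, so log log M(r) ~ 5·log r. The polynomial factor 2z^3 contributes only a log r term and does not affect the order. ρ = 5.
Therefore ρ = 5.

Order ρ = 5.


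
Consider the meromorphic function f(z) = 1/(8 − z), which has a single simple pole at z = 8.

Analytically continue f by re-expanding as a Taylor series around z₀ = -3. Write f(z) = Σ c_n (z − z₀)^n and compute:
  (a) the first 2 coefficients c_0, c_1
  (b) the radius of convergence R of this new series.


Let w = z − z₀, so z = z₀ + w.
Then 8 − z = 8 − (z₀ + w) = (8 − z₀) − w = 11 − w.
f(z) = 1/(11 − w) = (1/(11)) · 1/(1 − w/(11)) = Σ_{n≥0} w^n / (11)^(n+1).
So c_n = 1/(11)^(n+1):
  c_0 = 1/(11)^1 = 1/11.
  c_1 = 1/(11)^2 = 1/121.
The series is valid for |w/d| < 1, i.e. |z − z₀| < |d|.
Radius of convergence: R = |8 − z₀| = |11| = 11 (distance from z₀ to the singularity z = 8).

c_0 = 1/11, c_1 = 1/121; R = 11.


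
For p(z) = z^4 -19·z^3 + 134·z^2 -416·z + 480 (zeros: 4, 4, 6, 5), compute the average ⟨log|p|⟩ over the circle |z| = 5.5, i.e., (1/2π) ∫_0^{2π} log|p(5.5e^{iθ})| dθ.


Zeros: 4, 4, 5, 6; r = 5.5.
Inside |z| < r: 4, 4, 5. Outside (|z| ≥ r): 6.
p(0) = 480, so log|p(0)| = log(480) = 6.1738.
Apply Jensen: I(r) = log|p(0)| + Σ_k log(r/|z_k|), summed over zeros inside |z| < r.
  log(r/|z_k|) for z_k = 4: log(5.5/4) = 0.3185
  log(r/|z_k|) for z_k = 4: log(5.5/4) = 0.3185
  log(r/|z_k|) for z_k = 5: log(5.5/5) = 0.0953
  Outside zeros (6) contribute nothing to the Jensen sum.
Sum over inside zeros: 0.7322.
I(r) = log|p(0)| + (inside sum) = 6.1738 + 0.7322 = 6.9060.
Note: since some zeros are outside |z| ≤ r, the simplified n·log(r) form does NOT apply — only the inside zeros contribute.

I(r) ≈ 6.9060.


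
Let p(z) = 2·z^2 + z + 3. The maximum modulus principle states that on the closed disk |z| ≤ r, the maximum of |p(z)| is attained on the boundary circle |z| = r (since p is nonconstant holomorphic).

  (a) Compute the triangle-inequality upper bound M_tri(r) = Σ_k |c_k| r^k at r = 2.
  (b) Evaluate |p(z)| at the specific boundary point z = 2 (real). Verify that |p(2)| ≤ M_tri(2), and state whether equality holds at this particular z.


Coefficients: c_0 = 3, c_1 = 1, c_2 = 2. Radius r = 2.
Part (a). Triangle bound: M_tri(r) = Σ_k |c_k| r^k
  = |3|·2^0 + |1|·2^1 + |2|·2^2
  = 3 + 2 + 8 = 13.
This bounds M(r) := max_{|z|=r} |p(z)| from above; equality holds iff all terms c_k z^k can be made to align in phase at a single z on |z|=r.
Part (b). At z = 2 (real, on the circle |z| = r):
  p(2) = (3)·2^0 + (1)·2^1 + (2)·2^2 = 13.
  |p(2)| = 13.
Since all nonzero coefficients share the same sign, |p(2)| = 13 = M_tri(2); the triangle bound is attained at z = 2, so in fact M(r) = 13.

M_tri(2) = 13; |p(2)| = 13; equality at z=2: yes.


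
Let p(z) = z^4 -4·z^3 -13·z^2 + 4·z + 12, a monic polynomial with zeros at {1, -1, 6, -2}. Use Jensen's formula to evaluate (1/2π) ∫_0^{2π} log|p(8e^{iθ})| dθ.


Zeros: -2, -1, 1, 6; r = 8.
Inside |z| < r: -2, -1, 1, 6. Outside (|z| ≥ r): ∅.
p(0) = 12, so log|p(0)| = log(12) = 2.4849.
Apply Jensen: I(r) = log|p(0)| + Σ_k log(r/|z_k|), summed over zeros inside |z| < r.
  log(r/|z_k|) for z_k = 1: log(8/1) = 2.0794
  log(r/|z_k|) for z_k = -1: log(8/1) = 2.0794
  log(r/|z_k|) for z_k = 6: log(8/6) = 0.2877
  log(r/|z_k|) for z_k = -2: log(8/2) = 1.3863
Sum over inside zeros: 5.8329.
I(r) = log|p(0)| + (inside sum) = 2.4849 + 5.8329 = 8.3178.
Closed form (all zeros inside, monic): I(r) = n·log(r) = 4·log(8) = 8.3178. ✓

I(r) ≈ 8.3178.


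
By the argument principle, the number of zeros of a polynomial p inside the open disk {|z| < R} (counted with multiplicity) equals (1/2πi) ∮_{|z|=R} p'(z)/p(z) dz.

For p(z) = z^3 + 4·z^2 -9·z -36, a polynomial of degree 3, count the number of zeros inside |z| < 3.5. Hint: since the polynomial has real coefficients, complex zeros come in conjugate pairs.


The zeros of p are: -3, 3, -4.
Their magnitudes are: 3, 3, 4.
Zeros with |z| < R = 3.5: -3, 3.
Count = 2.
By the argument principle, (1/2πi) ∮_{|z|=R} p'(z)/p(z) dz equals exactly this count.

Number of zeros inside |z| < 3.5: 2.


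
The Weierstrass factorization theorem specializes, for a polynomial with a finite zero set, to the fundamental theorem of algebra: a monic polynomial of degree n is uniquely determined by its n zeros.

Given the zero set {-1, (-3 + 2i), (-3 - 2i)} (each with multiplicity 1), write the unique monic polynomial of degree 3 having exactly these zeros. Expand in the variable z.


The polynomial is p(z) = ∏_{α ∈ S} (z − α), where S = {-1, (-3 + 2i), (-3 - 2i)}.
Expanding the product yields: p(z) = z^3 + 7·z^2 + 19·z + 13.
Note conjugate pairs combine to real quadratics: (z − (-3+2i))(z − (-3−2i)) = z² + 6z + 13.
The resulting polynomial has degree 3 and real coefficients as required.

p(z) = z^3 + 7·z^2 + 19·z + 13.


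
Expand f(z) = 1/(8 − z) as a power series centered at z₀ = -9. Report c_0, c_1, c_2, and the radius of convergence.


Let w = z − z₀, so z = z₀ + w.
Then 8 − z = 8 − (z₀ + w) = (8 − z₀) − w = 17 − w.
f(z) = 1/(17 − w) = (1/(17)) · 1/(1 − w/(17)) = Σ_{n≥0} w^n / (17)^(n+1).
So c_n = 1/(17)^(n+1):
  c_0 = 1/(17)^1 = 1/17.
  c_1 = 1/(17)^2 = 1/289.
  c_2 = 1/(17)^3 = 1/4913.
The series is valid for |w/d| < 1, i.e. |z − z₀| < |d|.
Radius of convergence: R = |8 − z₀| = |17| = 17 (distance from z₀ to the singularity z = 8).

c_0 = 1/17, c_1 = 1/289, c_2 = 1/4913; R = 17.


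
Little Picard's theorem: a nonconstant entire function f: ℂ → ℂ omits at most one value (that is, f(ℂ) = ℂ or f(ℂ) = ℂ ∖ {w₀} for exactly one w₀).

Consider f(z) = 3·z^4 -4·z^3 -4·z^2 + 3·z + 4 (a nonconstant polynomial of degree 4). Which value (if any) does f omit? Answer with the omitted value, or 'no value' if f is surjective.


Little Picard bounds the complement of f(ℂ) to at most one point.
For every w ∈ ℂ, the equation p(z) − w = 0 is a nonconstant polynomial in z and hence has at least one root by the fundamental theorem of algebra. So p is surjective onto ℂ, omitting no value.

Omitted value: no value.


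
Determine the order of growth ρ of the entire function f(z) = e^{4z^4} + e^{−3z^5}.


Each summand is entire of order 4 and 5 respectively (as in the single-exponential case). The order of a sum is at most the max of the orders, so ρ ≤ 5. For the lower bound: on |z|=r choose arg z so that -3z^5 is real positive; then |e^{-3z^5}| = e^{3r^5} while |e^{4z^4}| ≤ e^{4r^4} = o(e^{3r^5}). So |f| ≥ e^{3r^5}(1 − o(1)) and ρ ≥ 5. Hence ρ = max(4, 5) = 5.
Therefore ρ = 5.

Order ρ = 5.


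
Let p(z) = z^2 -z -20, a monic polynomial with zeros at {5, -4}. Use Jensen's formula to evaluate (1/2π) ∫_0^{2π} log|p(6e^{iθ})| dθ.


Zeros: -4, 5; r = 6.
Inside |z| < r: -4, 5. Outside (|z| ≥ r): ∅.
p(0) = -20, so log|p(0)| = log(20) = 2.9957.
Apply Jensen: I(r) = log|p(0)| + Σ_k log(r/|z_k|), summed over zeros inside |z| < r.
  log(r/|z_k|) for z_k = 5: log(6/5) = 0.1823
  log(r/|z_k|) for z_k = -4: log(6/4) = 0.4055
Sum over inside zeros: 0.5878.
I(r) = log|p(0)| + (inside sum) = 2.9957 + 0.5878 = 3.5835.
Closed form (all zeros inside, monic): I(r) = n·log(r) = 2·log(6) = 3.5835. ✓

I(r) ≈ 3.5835.


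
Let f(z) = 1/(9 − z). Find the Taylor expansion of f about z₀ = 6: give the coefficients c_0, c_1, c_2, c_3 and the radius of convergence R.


Let w = z − z₀, so z = z₀ + w.
Then 9 − z = 9 − (z₀ + w) = (9 − z₀) − w = 3 − w.
f(z) = 1/(3 − w) = (1/(3)) · 1/(1 − w/(3)) = Σ_{n≥0} w^n / (3)^(n+1).
So c_n = 1/(3)^(n+1):
  c_0 = 1/(3)^1 = 1/3.
  c_1 = 1/(3)^2 = 1/9.
  c_2 = 1/(3)^3 = 1/27.
  c_3 = 1/(3)^4 = 1/81.
The series is valid for |w/d| < 1, i.e. |z − z₀| < |d|.
Radius of convergence: R = |9 − z₀| = |3| = 3 (distance from z₀ to the singularity z = 9).

c_0 = 1/3, c_1 = 1/9, c_2 = 1/27, c_3 = 1/81; R = 3.


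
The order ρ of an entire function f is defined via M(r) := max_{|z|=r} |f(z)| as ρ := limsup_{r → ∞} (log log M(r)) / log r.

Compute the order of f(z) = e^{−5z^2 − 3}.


|e^{−5z^2 − 3}| = e^{Re(-5·z^2) + -3} ≤ e^{5|z|^2 + -3} = e^{5r^2 + -3} on |z| = r, so ρ ≤ 2. Choosing z on |z|=r so that -5·z^2 is real positive (always possible by picking arg z appropriately) gives |f(z)| = e^{5r^2 + -3}, matching the bound. The additive constant -3 does not affect log log M(r) ~ 2·log r. Hence ρ = 2.
Therefore ρ = 2.

Order ρ = 2.


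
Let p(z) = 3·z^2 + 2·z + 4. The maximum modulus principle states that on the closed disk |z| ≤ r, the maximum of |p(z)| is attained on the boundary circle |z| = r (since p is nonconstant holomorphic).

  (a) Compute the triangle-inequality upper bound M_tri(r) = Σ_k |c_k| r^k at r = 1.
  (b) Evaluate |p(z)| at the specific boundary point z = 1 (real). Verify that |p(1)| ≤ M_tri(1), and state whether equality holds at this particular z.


Coefficients: c_0 = 4, c_1 = 2, c_2 = 3. Radius r = 1.
Part (a). Triangle bound: M_tri(r) = Σ_k |c_k| r^k
  = |4|·1^0 + |2|·1^1 + |3|·1^2
  = 4 + 2 + 3 = 9.
This bounds M(r) := max_{|z|=r} |p(z)| from above; equality holds iff all terms c_k z^k can be made to align in phase at a single z on |z|=r.
Part (b). At z = 1 (real, on the circle |z| = r):
  p(1) = (4)·1^0 + (2)·1^1 + (3)·1^2 = 9.
  |p(1)| = 9.
Since all nonzero coefficients share the same sign, |p(1)| = 9 = M_tri(1); the triangle bound is attained at z = 1, so in fact M(r) = 9.

M_tri(1) = 9; |p(1)| = 9; equality at z=1: yes.


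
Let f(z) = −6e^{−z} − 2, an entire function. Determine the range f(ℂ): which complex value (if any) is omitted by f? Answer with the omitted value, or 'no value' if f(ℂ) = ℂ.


Little Picard bounds the complement of f(ℂ) to at most one point.
e^{−z} is never zero on ℂ, so -6·e^{−z} takes every value in ℂ ∖ {0}. Adding -2 shifts the range to ℂ ∖ {-2}. Thus f omits exactly the value -2.

Omitted value: -2.


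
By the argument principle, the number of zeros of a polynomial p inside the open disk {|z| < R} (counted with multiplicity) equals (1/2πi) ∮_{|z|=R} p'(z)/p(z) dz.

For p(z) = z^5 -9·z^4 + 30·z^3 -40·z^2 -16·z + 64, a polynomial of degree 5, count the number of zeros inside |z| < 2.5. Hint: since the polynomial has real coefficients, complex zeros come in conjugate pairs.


The zeros of p are: 2, 4, (2 + 2i), (2 - 2i), -1.
Their magnitudes are: 2, 4, 2.828, 2.828, 1.
Zeros with |z| < R = 2.5: 2, -1.
Count = 2.
By the argument principle, (1/2πi) ∮_{|z|=R} p'(z)/p(z) dz equals exactly this count.

Number of zeros inside |z| < 2.5: 2.


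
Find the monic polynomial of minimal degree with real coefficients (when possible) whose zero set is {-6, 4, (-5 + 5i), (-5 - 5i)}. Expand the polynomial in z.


The polynomial is p(z) = ∏_{α ∈ S} (z − α), where S = {-6, 4, (-5 + 5i), (-5 - 5i)}.
Expanding the product yields: p(z) = z^4 + 12·z^3 + 46·z^2 -140·z -1200.
Note conjugate pairs combine to real quadratics: (z − (-5+5i))(z − (-5−5i)) = z² + 10z + 50.
The resulting polynomial has degree 4 and real coefficients as required.

p(z) = z^4 + 12·z^3 + 46·z^2 -140·z -1200.


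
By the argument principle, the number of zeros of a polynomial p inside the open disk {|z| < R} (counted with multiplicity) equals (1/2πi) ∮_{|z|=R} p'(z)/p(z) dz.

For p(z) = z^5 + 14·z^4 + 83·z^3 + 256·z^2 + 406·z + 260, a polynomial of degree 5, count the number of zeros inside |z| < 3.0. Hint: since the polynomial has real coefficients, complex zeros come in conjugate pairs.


The zeros of p are: (-3 + 2i), (-3 - 2i), (-3 + 1i), (-3 - 1i), -2.
Their magnitudes are: 3.606, 3.606, 3.162, 3.162, 2.
Zeros with |z| < R = 3.0: -2.
Count = 1.
By the argument principle, (1/2πi) ∮_{|z|=R} p'(z)/p(z) dz equals exactly this count.

Number of zeros inside |z| < 3.0: 1.


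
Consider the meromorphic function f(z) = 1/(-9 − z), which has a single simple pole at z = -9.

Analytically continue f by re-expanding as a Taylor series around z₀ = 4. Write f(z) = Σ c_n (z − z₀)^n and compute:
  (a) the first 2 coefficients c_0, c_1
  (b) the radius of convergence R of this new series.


Let w = z − z₀, so z = z₀ + w.
Then -9 − z = -9 − (z₀ + w) = (-9 − z₀) − w = -13 − w.
f(z) = 1/(-13 − w) = (1/(-13)) · 1/(1 − w/(-13)) = Σ_{n≥0} w^n / (-13)^(n+1).
So c_n = 1/(-13)^(n+1):
  c_0 = 1/(-13)^1 = -1/13.
  c_1 = 1/(-13)^2 = 1/169.
The series is valid for |w/d| < 1, i.e. |z − z₀| < |d|.
Radius of convergence: R = |-9 − z₀| = |-13| = 13 (distance from z₀ to the singularity z = -9).

c_0 = -1/13, c_1 = 1/169; R = 13.


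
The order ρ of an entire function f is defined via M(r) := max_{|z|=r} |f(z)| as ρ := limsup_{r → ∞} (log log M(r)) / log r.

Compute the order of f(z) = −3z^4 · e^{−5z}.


M(r) = max_{|z|=r} |-3|·|z|^4·|e^{−5z}| = 3·r^4 · e^{5r^1} (the factors attain their maxima compatibly on |z|=r). Then log M(r) = log 3 + 4·log r + 5r^1, dominated by the last term, so log log M(r) ~ 1·log r. The polynomial factor -3z^4 contributes only a log r term and does not affect the order. ρ = 1.
Therefore ρ = 1.

Order ρ = 1.


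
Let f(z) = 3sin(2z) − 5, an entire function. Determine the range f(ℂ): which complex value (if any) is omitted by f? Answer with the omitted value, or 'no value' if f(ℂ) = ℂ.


Little Picard bounds the complement of f(ℂ) to at most one point.
sin is entire and surjective onto ℂ: for every w ∈ ℂ, sin(ζ) = w has a solution ζ ∈ ℂ (e.g., via the complex inverse arcsin). With ζ = 2z this gives z = ζ/(2). Then 3·sin(2z) takes every value in 3·ℂ = ℂ, and adding -5 is a bijection of ℂ. So f is surjective and omits no value. (Note: only on the real line is sin bounded by [−1, 1].)

Omitted value: no value.


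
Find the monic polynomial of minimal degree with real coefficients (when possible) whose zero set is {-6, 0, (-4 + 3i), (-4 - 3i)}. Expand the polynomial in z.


The polynomial is p(z) = ∏_{α ∈ S} (z − α), where S = {-6, 0, (-4 + 3i), (-4 - 3i)}.
Expanding the product yields: p(z) = z^4 + 14·z^3 + 73·z^2 + 150·z.
Note conjugate pairs combine to real quadratics: (z − (-4+3i))(z − (-4−3i)) = z² + 8z + 25.
The resulting polynomial has degree 4 and real coefficients as required.

p(z) = z^4 + 14·z^3 + 73·z^2 + 150·z.


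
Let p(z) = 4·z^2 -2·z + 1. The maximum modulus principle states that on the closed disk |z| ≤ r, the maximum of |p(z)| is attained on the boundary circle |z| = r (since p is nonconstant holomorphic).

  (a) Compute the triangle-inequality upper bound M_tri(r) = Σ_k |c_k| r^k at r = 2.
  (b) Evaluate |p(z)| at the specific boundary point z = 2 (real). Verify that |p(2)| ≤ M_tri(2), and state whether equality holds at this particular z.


Coefficients: c_0 = 1, c_1 = -2, c_2 = 4. Radius r = 2.
Part (a). Triangle bound: M_tri(r) = Σ_k |c_k| r^k
  = |1|·2^0 + |-2|·2^1 + |4|·2^2
  = 1 + 4 + 16 = 21.
This bounds M(r) := max_{|z|=r} |p(z)| from above; equality holds iff all terms c_k z^k can be made to align in phase at a single z on |z|=r.
Part (b). At z = 2 (real, on the circle |z| = r):
  p(2) = (1)·2^0 + (-2)·2^1 + (4)·2^2 = 13.
  |p(2)| = 13.
Check: |p(2)| = 13 ≤ 21 = M_tri(2). ✓ Equality does not hold at z = 2 (the coefficients have mixed signs, so the terms do not all align in phase there).

M_tri(2) = 21; |p(2)| = 13; equality at z=2: no.


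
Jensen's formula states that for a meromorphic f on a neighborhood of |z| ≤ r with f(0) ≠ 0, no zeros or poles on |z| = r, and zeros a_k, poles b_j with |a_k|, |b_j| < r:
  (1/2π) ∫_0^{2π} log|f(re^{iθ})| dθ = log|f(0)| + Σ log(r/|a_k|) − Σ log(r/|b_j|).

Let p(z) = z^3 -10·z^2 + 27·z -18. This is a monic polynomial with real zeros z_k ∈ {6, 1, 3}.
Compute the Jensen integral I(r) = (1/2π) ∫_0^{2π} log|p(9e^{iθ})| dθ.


Zeros: 1, 3, 6; r = 9.
Inside |z| < r: 1, 3, 6. Outside (|z| ≥ r): ∅.
p(0) = -18, so log|p(0)| = log(18) = 2.8904.
Apply Jensen: I(r) = log|p(0)| + Σ_k log(r/|z_k|), summed over zeros inside |z| < r.
  log(r/|z_k|) for z_k = 6: log(9/6) = 0.4055
  log(r/|z_k|) for z_k = 1: log(9/1) = 2.1972
  log(r/|z_k|) for z_k = 3: log(9/3) = 1.0986
Sum over inside zeros: 3.7013.
I(r) = log|p(0)| + (inside sum) = 2.8904 + 3.7013 = 6.5917.
Closed form (all zeros inside, monic): I(r) = n·log(r) = 3·log(9) = 6.5917. ✓

I(r) ≈ 6.5917.


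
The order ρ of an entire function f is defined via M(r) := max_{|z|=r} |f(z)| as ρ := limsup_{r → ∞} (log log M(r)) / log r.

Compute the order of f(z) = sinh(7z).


sinh(w) is a linear combination of e^{iw} and e^{−iw} (or e^w, e^{−w} in the hyperbolic case), so |sinh(w)| ≤ e^{|w|}. With w = 7z, |w| ≤ 7|z| + 0 = 7r + 0 on |z| = r, giving M(r) ≤ e^{7r + 0}, so ρ ≤ 1. On a suitable ray (z = it for sin/cos; z = t for sinh/cosh, t real → ∞), |sinh(7z)| grows like e^{7|t|}/2, so ρ ≥ 1. Hence ρ = 1.
Therefore ρ = 1.

Order ρ = 1.


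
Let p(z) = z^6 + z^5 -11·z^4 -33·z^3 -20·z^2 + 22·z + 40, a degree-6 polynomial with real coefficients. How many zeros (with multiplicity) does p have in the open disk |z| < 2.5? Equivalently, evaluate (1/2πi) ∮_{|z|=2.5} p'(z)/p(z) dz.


The zeros of p are: 4, 1, (-1 + 1i), (-1 - 1i), (-2 + 1i), (-2 - 1i).
Their magnitudes are: 4, 1, 1.414, 1.414, 2.236, 2.236.
Zeros with |z| < R = 2.5: 1, (-1 + 1i), (-1 - 1i), (-2 + 1i), (-2 - 1i).
Count = 5.
By the argument principle, (1/2πi) ∮_{|z|=R} p'(z)/p(z) dz equals exactly this count.

Number of zeros inside |z| < 2.5: 5.


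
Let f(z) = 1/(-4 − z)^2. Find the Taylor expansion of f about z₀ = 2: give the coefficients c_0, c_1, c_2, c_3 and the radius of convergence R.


Let w = z − z₀, so z = z₀ + w.
Then -4 − z = -4 − (z₀ + w) = (-4 − z₀) − w = -6 − w.
f(z) = 1/(-6 − w)^2 = (1/(-6)^2) · (1 − w/(-6))^{−2}.
By the binomial series (1−u)^{−2} = Σ_{n≥0} C(n+1, 1) u^n for |u|<1, with u = w/(-6):
  c_n = C(n+1, 1) / (-6)^(n+2).
  c_0 = 1/(-6)^2 = 1/36.
  c_1 = 2/(-6)^3 = -1/108.
  c_2 = 3/(-6)^4 = 1/432.
  c_3 = 4/(-6)^5 = -1/1944.
The series is valid for |w/d| < 1, i.e. |z − z₀| < |d|.
Radius of convergence: R = |-4 − z₀| = |-6| = 6 (distance from z₀ to the singularity z = -4).

c_0 = 1/36, c_1 = -1/108, c_2 = 1/432, c_3 = -1/1944; R = 6.


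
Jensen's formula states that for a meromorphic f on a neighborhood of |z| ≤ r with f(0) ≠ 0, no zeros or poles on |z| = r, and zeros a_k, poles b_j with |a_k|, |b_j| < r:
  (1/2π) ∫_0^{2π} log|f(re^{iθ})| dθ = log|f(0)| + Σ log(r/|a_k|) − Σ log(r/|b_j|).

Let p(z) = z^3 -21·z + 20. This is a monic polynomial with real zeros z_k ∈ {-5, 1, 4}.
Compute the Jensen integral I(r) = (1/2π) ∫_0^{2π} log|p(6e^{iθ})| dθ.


Zeros: -5, 1, 4; r = 6.
Inside |z| < r: -5, 1, 4. Outside (|z| ≥ r): ∅.
p(0) = 20, so log|p(0)| = log(20) = 2.9957.
Apply Jensen: I(r) = log|p(0)| + Σ_k log(r/|z_k|), summed over zeros inside |z| < r.
  log(r/|z_k|) for z_k = -5: log(6/5) = 0.1823
  log(r/|z_k|) for z_k = 1: log(6/1) = 1.7918
  log(r/|z_k|) for z_k = 4: log(6/4) = 0.4055
Sum over inside zeros: 2.3795.
I(r) = log|p(0)| + (inside sum) = 2.9957 + 2.3795 = 5.3753.
Closed form (all zeros inside, monic): I(r) = n·log(r) = 3·log(6) = 5.3753. ✓

I(r) ≈ 5.3753.


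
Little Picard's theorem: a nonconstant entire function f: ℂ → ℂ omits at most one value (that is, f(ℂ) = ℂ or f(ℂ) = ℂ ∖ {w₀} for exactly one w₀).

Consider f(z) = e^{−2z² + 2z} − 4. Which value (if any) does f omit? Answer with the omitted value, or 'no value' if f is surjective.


Little Picard bounds the complement of f(ℂ) to at most one point.
The exponent g(z) = −2z² + 2z is a nonconstant polynomial, hence surjective onto ℂ. So e^{g(z)} takes every value in {e^w : w ∈ ℂ} = ℂ ∖ {0}. Adding -4 shifts the range to ℂ ∖ {-4}. f omits exactly -4.

Omitted value: -4.


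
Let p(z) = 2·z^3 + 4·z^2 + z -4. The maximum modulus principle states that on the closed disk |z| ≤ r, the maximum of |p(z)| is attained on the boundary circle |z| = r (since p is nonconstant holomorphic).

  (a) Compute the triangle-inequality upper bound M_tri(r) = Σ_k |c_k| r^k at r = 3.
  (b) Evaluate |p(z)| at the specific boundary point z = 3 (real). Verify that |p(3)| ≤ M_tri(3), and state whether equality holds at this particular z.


Coefficients: c_0 = -4, c_1 = 1, c_2 = 4, c_3 = 2. Radius r = 3.
Part (a). Triangle bound: M_tri(r) = Σ_k |c_k| r^k
  = |-4|·3^0 + |1|·3^1 + |4|·3^2 + |2|·3^3
  = 4 + 3 + 36 + 54 = 97.
This bounds M(r) := max_{|z|=r} |p(z)| from above; equality holds iff all terms c_k z^k can be made to align in phase at a single z on |z|=r.
Part (b). At z = 3 (real, on the circle |z| = r):
  p(3) = (-4)·3^0 + (1)·3^1 + (4)·3^2 + (2)·3^3 = 89.
  |p(3)| = 89.
Check: |p(3)| = 89 ≤ 97 = M_tri(3). ✓ Equality does not hold at z = 3 (the coefficients have mixed signs, so the terms do not all align in phase there).

M_tri(3) = 97; |p(3)| = 89; equality at z=3: no.


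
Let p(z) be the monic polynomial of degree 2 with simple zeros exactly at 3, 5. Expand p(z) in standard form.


The polynomial is p(z) = ∏_{α ∈ S} (z − α), where S = {3, 5}.
Expanding the product yields: p(z) = z^2 -8·z + 15.
The resulting polynomial has degree 2 and real coefficients as required.

p(z) = z^2 -8·z + 15.


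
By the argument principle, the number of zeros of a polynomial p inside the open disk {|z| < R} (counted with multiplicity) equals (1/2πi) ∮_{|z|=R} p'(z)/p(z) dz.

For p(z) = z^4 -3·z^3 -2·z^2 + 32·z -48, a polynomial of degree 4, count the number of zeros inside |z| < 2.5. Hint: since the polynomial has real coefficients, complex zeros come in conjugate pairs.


The zeros of p are: (2 + 2i), (2 - 2i), -3, 2.
Their magnitudes are: 2.828, 2.828, 3, 2.
Zeros with |z| < R = 2.5: 2.
Count = 1.
By the argument principle, (1/2πi) ∮_{|z|=R} p'(z)/p(z) dz equals exactly this count.

Number of zeros inside |z| < 2.5: 1.


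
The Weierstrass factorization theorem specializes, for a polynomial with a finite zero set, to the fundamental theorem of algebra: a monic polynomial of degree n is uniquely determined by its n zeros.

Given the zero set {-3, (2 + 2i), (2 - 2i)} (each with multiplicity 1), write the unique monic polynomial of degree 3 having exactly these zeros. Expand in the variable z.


The polynomial is p(z) = ∏_{α ∈ S} (z − α), where S = {-3, (2 + 2i), (2 - 2i)}.
Expanding the product yields: p(z) = z^3 -z^2 -4·z + 24.
Note conjugate pairs combine to real quadratics: (z − (2+2i))(z − (2−2i)) = z² − 4z + 8.
The resulting polynomial has degree 3 and real coefficients as required.

p(z) = z^3 -z^2 -4·z + 24.


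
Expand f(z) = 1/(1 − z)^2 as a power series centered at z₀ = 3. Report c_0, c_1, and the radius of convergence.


Let w = z − z₀, so z = z₀ + w.
Then 1 − z = 1 − (z₀ + w) = (1 − z₀) − w = -2 − w.
f(z) = 1/(-2 − w)^2 = (1/(-2)^2) · (1 − w/(-2))^{−2}.
By the binomial series (1−u)^{−2} = Σ_{n≥0} C(n+1, 1) u^n for |u|<1, with u = w/(-2):
  c_n = C(n+1, 1) / (-2)^(n+2).
  c_0 = 1/(-2)^2 = 1/4.
  c_1 = 2/(-2)^3 = -1/4.
The series is valid for |w/d| < 1, i.e. |z − z₀| < |d|.
Radius of convergence: R = |1 − z₀| = |-2| = 2 (distance from z₀ to the singularity z = 1).

c_0 = 1/4, c_1 = -1/4; R = 2.


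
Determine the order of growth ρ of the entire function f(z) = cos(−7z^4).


Write cos(w) = (e^{iw} ± e^{−iw})/(2 or 2i), so |cos(w)| ≤ e^{|w|}. With w = −7z^4, |w| ≤ 7r^4 + 0 on |z|=r, giving M(r) ≤ e^{7r^4 + 0} and ρ ≤ 4. For the lower bound, choose z on |z|=r with -7z^4 purely imaginary of modulus 7r^4; then |cos(−7z^4)| grows like e^{7r^4}/2, so ρ ≥ 4. Hence ρ = 4.
Therefore ρ = 4.

Order ρ = 4.


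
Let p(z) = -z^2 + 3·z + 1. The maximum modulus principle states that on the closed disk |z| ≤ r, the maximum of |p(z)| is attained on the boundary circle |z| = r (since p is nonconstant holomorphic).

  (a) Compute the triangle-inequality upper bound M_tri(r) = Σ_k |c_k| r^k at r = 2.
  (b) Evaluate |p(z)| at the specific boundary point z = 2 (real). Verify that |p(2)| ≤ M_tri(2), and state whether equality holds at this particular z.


Coefficients: c_0 = 1, c_1 = 3, c_2 = -1. Radius r = 2.
Part (a). Triangle bound: M_tri(r) = Σ_k |c_k| r^k
  = |1|·2^0 + |3|·2^1 + |-1|·2^2
  = 1 + 6 + 4 = 11.
This bounds M(r) := max_{|z|=r} |p(z)| from above; equality holds iff all terms c_k z^k can be made to align in phase at a single z on |z|=r.
Part (b). At z = 2 (real, on the circle |z| = r):
  p(2) = (1)·2^0 + (3)·2^1 + (-1)·2^2 = 3.
  |p(2)| = 3.
Check: |p(2)| = 3 ≤ 11 = M_tri(2). ✓ Equality does not hold at z = 2 (the coefficients have mixed signs, so the terms do not all align in phase there).

M_tri(2) = 11; |p(2)| = 3; equality at z=2: no.


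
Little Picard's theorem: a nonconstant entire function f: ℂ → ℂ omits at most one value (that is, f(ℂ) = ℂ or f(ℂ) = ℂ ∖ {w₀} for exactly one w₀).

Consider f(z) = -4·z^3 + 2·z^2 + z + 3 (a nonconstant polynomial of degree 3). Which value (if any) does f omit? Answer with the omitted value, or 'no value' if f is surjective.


Little Picard bounds the complement of f(ℂ) to at most one point.
For every w ∈ ℂ, the equation p(z) − w = 0 is a nonconstant polynomial in z and hence has at least one root by the fundamental theorem of algebra. So p is surjective onto ℂ, omitting no value.

Omitted value: no value.


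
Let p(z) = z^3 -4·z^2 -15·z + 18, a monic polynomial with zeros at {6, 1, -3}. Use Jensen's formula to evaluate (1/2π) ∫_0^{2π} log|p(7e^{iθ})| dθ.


Zeros: -3, 1, 6; r = 7.
Inside |z| < r: -3, 1, 6. Outside (|z| ≥ r): ∅.
p(0) = 18, so log|p(0)| = log(18) = 2.8904.
Apply Jensen: I(r) = log|p(0)| + Σ_k log(r/|z_k|), summed over zeros inside |z| < r.
  log(r/|z_k|) for z_k = 6: log(7/6) = 0.1542
  log(r/|z_k|) for z_k = 1: log(7/1) = 1.9459
  log(r/|z_k|) for z_k = -3: log(7/3) = 0.8473
Sum over inside zeros: 2.9474.
I(r) = log|p(0)| + (inside sum) = 2.8904 + 2.9474 = 5.8377.
Closed form (all zeros inside, monic): I(r) = n·log(r) = 3·log(7) = 5.8377. ✓

I(r) ≈ 5.8377.


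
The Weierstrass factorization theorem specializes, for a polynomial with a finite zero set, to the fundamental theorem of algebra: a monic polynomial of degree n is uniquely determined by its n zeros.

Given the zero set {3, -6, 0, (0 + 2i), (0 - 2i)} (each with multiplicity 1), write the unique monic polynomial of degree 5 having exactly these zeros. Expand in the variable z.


The polynomial is p(z) = ∏_{α ∈ S} (z − α), where S = {3, -6, 0, (0 + 2i), (0 - 2i)}.
Expanding the product yields: p(z) = z^5 + 3·z^4 -14·z^3 + 12·z^2 -72·z.
Note conjugate pairs combine to real quadratics: (z − (0+2i))(z − (0−2i)) = z² + 4.
The resulting polynomial has degree 5 and real coefficients as required.

p(z) = z^5 + 3·z^4 -14·z^3 + 12·z^2 -72·z.


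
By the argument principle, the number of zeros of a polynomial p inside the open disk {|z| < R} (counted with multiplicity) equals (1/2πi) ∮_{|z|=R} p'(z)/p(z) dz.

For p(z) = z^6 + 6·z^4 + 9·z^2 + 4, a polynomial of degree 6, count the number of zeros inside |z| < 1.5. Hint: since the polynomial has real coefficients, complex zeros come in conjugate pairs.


The zeros of p are: (0 + 2i), (0 - 2i), (0 + 1i), (0 - 1i), (0 + 1i), (0 - 1i).
Their magnitudes are: 2, 2, 1, 1, 1, 1.
Zeros with |z| < R = 1.5: (0 + 1i), (0 - 1i), (0 + 1i), (0 - 1i).
Count = 4.
By the argument principle, (1/2πi) ∮_{|z|=R} p'(z)/p(z) dz equals exactly this count.

Number of zeros inside |z| < 1.5: 4.


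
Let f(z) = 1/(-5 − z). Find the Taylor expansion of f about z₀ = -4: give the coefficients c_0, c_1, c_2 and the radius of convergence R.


Let w = z − z₀, so z = z₀ + w.
Then -5 − z = -5 − (z₀ + w) = (-5 − z₀) − w = -1 − w.
f(z) = 1/(-1 − w) = (1/(-1)) · 1/(1 − w/(-1)) = Σ_{n≥0} w^n / (-1)^(n+1).
So c_n = 1/(-1)^(n+1):
  c_0 = 1/(-1)^1 = -1.
  c_1 = 1/(-1)^2 = 1.
  c_2 = 1/(-1)^3 = -1.
The series is valid for |w/d| < 1, i.e. |z − z₀| < |d|.
Radius of convergence: R = |-5 − z₀| = |-1| = 1 (distance from z₀ to the singularity z = -5).

c_0 = -1, c_1 = 1, c_2 = -1; R = 1.


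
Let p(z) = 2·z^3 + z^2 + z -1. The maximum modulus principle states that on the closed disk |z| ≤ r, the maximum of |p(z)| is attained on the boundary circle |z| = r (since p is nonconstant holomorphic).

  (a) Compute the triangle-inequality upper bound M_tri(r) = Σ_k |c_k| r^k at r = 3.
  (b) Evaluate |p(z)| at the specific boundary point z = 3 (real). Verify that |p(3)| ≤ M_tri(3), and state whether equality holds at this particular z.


Coefficients: c_0 = -1, c_1 = 1, c_2 = 1, c_3 = 2. Radius r = 3.
Part (a). Triangle bound: M_tri(r) = Σ_k |c_k| r^k
  = |-1|·3^0 + |1|·3^1 + |1|·3^2 + |2|·3^3
  = 1 + 3 + 9 + 54 = 67.
This bounds M(r) := max_{|z|=r} |p(z)| from above; equality holds iff all terms c_k z^k can be made to align in phase at a single z on |z|=r.
Part (b). At z = 3 (real, on the circle |z| = r):
  p(3) = (-1)·3^0 + (1)·3^1 + (1)·3^2 + (2)·3^3 = 65.
  |p(3)| = 65.
Check: |p(3)| = 65 ≤ 67 = M_tri(3). ✓ Equality does not hold at z = 3 (the coefficients have mixed signs, so the terms do not all align in phase there).

M_tri(3) = 67; |p(3)| = 65; equality at z=3: no.


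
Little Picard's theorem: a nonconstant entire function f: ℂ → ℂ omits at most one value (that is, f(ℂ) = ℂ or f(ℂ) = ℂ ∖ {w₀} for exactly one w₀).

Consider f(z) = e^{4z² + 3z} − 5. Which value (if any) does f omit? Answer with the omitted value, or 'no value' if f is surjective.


Little Picard bounds the complement of f(ℂ) to at most one point.
The exponent g(z) = 4z² + 3z is a nonconstant polynomial, hence surjective onto ℂ. So e^{g(z)} takes every value in {e^w : w ∈ ℂ} = ℂ ∖ {0}. Adding -5 shifts the range to ℂ ∖ {-5}. f omits exactly -5.

Omitted value: -5.


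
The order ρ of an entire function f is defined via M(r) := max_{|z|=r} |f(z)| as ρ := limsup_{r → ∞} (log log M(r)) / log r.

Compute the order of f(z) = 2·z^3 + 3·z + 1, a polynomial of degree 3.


|f(z)| ≤ Σ|c_k|·r^k = O(r^3) as r → ∞. Polynomial growth is O(e^{r^ε}) for every ε > 0 (since r^3/e^{r^ε} → 0), so ρ ≤ ε for all ε > 0, i.e. ρ = 0. Every nonconstant polynomial has order 0.
Therefore ρ = 0.

Order ρ = 0.


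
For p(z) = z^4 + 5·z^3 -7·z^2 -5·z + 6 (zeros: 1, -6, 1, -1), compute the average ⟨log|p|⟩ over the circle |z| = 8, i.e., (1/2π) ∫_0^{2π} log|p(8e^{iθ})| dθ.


Zeros: -6, -1, 1, 1; r = 8.
Inside |z| < r: -6, -1, 1, 1. Outside (|z| ≥ r): ∅.
p(0) = 6, so log|p(0)| = log(6) = 1.7918.
Apply Jensen: I(r) = log|p(0)| + Σ_k log(r/|z_k|), summed over zeros inside |z| < r.
  log(r/|z_k|) for z_k = 1: log(8/1) = 2.0794
  log(r/|z_k|) for z_k = -6: log(8/6) = 0.2877
  log(r/|z_k|) for z_k = 1: log(8/1) = 2.0794
  log(r/|z_k|) for z_k = -1: log(8/1) = 2.0794
Sum over inside zeros: 6.5260.
I(r) = log|p(0)| + (inside sum) = 1.7918 + 6.5260 = 8.3178.
Closed form (all zeros inside, monic): I(r) = n·log(r) = 4·log(8) = 8.3178. ✓

I(r) ≈ 8.3178.


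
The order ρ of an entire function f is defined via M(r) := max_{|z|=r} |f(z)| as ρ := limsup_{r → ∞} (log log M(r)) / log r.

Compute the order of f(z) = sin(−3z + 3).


sin(w) is a linear combination of e^{iw} and e^{−iw} (or e^w, e^{−w} in the hyperbolic case), so |sin(w)| ≤ e^{|w|}. With w = −3z + 3, |w| ≤ 3|z| + 3 = 3r + 3 on |z| = r, giving M(r) ≤ e^{3r + 3}, so ρ ≤ 1. On a suitable ray (z = it for sin/cos; z = t for sinh/cosh, t real → ∞), |sin(−3z + 3)| grows like e^{3|t|}/2, so ρ ≥ 1. Hence ρ = 1.
Therefore ρ = 1.

Order ρ = 1.


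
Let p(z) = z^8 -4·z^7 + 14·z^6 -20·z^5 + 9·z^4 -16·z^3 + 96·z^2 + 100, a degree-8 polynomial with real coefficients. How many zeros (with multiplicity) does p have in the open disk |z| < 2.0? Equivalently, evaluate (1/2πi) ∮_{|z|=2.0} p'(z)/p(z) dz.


The zeros of p are: (-1 + 1i), (-1 - 1i), (2 + 1i), (2 - 1i), (1 + 3i), (1 - 3i), (0 + 1i), (0 - 1i).
Their magnitudes are: 1.414, 1.414, 2.236, 2.236, 3.162, 3.162, 1, 1.
Zeros with |z| < R = 2.0: (-1 + 1i), (-1 - 1i), (0 + 1i), (0 - 1i).
Count = 4.
By the argument principle, (1/2πi) ∮_{|z|=R} p'(z)/p(z) dz equals exactly this count.

Number of zeros inside |z| < 2.0: 4.


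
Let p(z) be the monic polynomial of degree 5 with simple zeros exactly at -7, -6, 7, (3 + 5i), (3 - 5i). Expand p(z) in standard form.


The polynomial is p(z) = ∏_{α ∈ S} (z − α), where S = {-7, -6, 7, (3 + 5i), (3 - 5i)}.
Expanding the product yields: p(z) = z^5 -51·z^3 + 204·z^2 + 98·z -9996.
Note conjugate pairs combine to real quadratics: (z − (3+5i))(z − (3−5i)) = z² − 6z + 34.
The resulting polynomial has degree 5 and real coefficients as required.

p(z) = z^5 -51·z^3 + 204·z^2 + 98·z -9996.


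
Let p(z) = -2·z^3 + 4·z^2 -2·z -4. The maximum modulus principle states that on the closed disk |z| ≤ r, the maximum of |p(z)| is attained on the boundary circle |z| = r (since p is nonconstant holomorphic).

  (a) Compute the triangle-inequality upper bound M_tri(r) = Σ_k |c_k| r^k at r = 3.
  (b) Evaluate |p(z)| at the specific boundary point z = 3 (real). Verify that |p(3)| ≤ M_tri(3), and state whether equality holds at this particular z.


Coefficients: c_0 = -4, c_1 = -2, c_2 = 4, c_3 = -2. Radius r = 3.
Part (a). Triangle bound: M_tri(r) = Σ_k |c_k| r^k
  = |-4|·3^0 + |-2|·3^1 + |4|·3^2 + |-2|·3^3
  = 4 + 6 + 36 + 54 = 100.
This bounds M(r) := max_{|z|=r} |p(z)| from above; equality holds iff all terms c_k z^k can be made to align in phase at a single z on |z|=r.
Part (b). At z = 3 (real, on the circle |z| = r):
  p(3) = (-4)·3^0 + (-2)·3^1 + (4)·3^2 + (-2)·3^3 = -28.
  |p(3)| = 28.
Check: |p(3)| = 28 ≤ 100 = M_tri(3). ✓ Equality does not hold at z = 3 (the coefficients have mixed signs, so the terms do not all align in phase there).

M_tri(3) = 100; |p(3)| = 28; equality at z=3: no.


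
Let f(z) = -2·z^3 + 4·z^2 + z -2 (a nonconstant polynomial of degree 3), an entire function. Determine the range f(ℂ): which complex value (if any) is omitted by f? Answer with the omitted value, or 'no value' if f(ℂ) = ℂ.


Little Picard bounds the complement of f(ℂ) to at most one point.
For every w ∈ ℂ, the equation p(z) − w = 0 is a nonconstant polynomial in z and hence has at least one root by the fundamental theorem of algebra. So p is surjective onto ℂ, omitting no value.

Omitted value: no value.


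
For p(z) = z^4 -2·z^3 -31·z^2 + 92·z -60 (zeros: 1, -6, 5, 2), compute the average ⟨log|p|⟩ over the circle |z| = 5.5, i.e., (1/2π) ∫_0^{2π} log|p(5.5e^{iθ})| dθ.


Zeros: -6, 1, 2, 5; r = 5.5.
Inside |z| < r: 1, 2, 5. Outside (|z| ≥ r): -6.
p(0) = -60, so log|p(0)| = log(60) = 4.0943.
Apply Jensen: I(r) = log|p(0)| + Σ_k log(r/|z_k|), summed over zeros inside |z| < r.
  log(r/|z_k|) for z_k = 1: log(5.5/1) = 1.7047
  log(r/|z_k|) for z_k = 5: log(5.5/5) = 0.0953
  log(r/|z_k|) for z_k = 2: log(5.5/2) = 1.0116
  Outside zeros (-6) contribute nothing to the Jensen sum.
Sum over inside zeros: 2.8117.
I(r) = log|p(0)| + (inside sum) = 4.0943 + 2.8117 = 6.9060.
Note: since some zeros are outside |z| ≤ r, the simplified n·log(r) form does NOT apply — only the inside zeros contribute.

I(r) ≈ 6.9060.


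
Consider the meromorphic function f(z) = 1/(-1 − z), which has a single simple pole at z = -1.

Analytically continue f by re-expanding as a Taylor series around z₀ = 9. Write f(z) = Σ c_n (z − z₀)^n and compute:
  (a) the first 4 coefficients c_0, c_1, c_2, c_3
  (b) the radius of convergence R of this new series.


Let w = z − z₀, so z = z₀ + w.
Then -1 − z = -1 − (z₀ + w) = (-1 − z₀) − w = -10 − w.
f(z) = 1/(-10 − w) = (1/(-10)) · 1/(1 − w/(-10)) = Σ_{n≥0} w^n / (-10)^(n+1).
So c_n = 1/(-10)^(n+1):
  c_0 = 1/(-10)^1 = -1/10.
  c_1 = 1/(-10)^2 = 1/100.
  c_2 = 1/(-10)^3 = -1/1000.
  c_3 = 1/(-10)^4 = 1/10000.
The series is valid for |w/d| < 1, i.e. |z − z₀| < |d|.
Radius of convergence: R = |-1 − z₀| = |-10| = 10 (distance from z₀ to the singularity z = -1).

c_0 = -1/10, c_1 = 1/100, c_2 = -1/1000, c_3 = 1/10000; R = 10.


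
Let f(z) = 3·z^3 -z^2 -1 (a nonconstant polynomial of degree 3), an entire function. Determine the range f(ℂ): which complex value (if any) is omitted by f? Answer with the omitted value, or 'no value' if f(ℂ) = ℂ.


Little Picard bounds the complement of f(ℂ) to at most one point.
For every w ∈ ℂ, the equation p(z) − w = 0 is a nonconstant polynomial in z and hence has at least one root by the fundamental theorem of algebra. So p is surjective onto ℂ, omitting no value.

Omitted value: no value.


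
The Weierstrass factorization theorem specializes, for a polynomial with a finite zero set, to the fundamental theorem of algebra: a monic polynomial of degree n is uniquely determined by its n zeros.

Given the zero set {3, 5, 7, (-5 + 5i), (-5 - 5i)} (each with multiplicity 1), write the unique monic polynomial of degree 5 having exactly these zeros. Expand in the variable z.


The polynomial is p(z) = ∏_{α ∈ S} (z − α), where S = {3, 5, 7, (-5 + 5i), (-5 - 5i)}.
Expanding the product yields: p(z) = z^5 -5·z^4 -29·z^3 -145·z^2 + 2500·z -5250.
Note conjugate pairs combine to real quadratics: (z − (-5+5i))(z − (-5−5i)) = z² + 10z + 50.
The resulting polynomial has degree 5 and real coefficients as required.

p(z) = z^5 -5·z^4 -29·z^3 -145·z^2 + 2500·z -5250.


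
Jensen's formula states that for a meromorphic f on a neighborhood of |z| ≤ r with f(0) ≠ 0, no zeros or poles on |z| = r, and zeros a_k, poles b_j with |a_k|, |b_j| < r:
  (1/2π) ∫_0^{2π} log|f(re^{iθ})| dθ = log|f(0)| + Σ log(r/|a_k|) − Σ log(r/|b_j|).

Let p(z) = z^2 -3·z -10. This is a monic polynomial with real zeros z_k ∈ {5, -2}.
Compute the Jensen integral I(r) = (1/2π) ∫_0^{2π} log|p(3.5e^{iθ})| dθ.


Zeros: -2, 5; r = 3.5.
Inside |z| < r: -2. Outside (|z| ≥ r): 5.
p(0) = -10, so log|p(0)| = log(10) = 2.3026.
Apply Jensen: I(r) = log|p(0)| + Σ_k log(r/|z_k|), summed over zeros inside |z| < r.
  log(r/|z_k|) for z_k = -2: log(3.5/2) = 0.5596
  Outside zeros (5) contribute nothing to the Jensen sum.
Sum over inside zeros: 0.5596.
I(r) = log|p(0)| + (inside sum) = 2.3026 + 0.5596 = 2.8622.
Note: since some zeros are outside |z| ≤ r, the simplified n·log(r) form does NOT apply — only the inside zeros contribute.

I(r) ≈ 2.8622.


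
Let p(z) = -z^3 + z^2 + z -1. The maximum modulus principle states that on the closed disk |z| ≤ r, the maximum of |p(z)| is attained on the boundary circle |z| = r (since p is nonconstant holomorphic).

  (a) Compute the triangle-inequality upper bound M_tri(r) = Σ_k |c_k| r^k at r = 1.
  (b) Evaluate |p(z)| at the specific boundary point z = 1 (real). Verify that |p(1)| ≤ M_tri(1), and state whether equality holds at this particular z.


Coefficients: c_0 = -1, c_1 = 1, c_2 = 1, c_3 = -1. Radius r = 1.
Part (a). Triangle bound: M_tri(r) = Σ_k |c_k| r^k
  = |-1|·1^0 + |1|·1^1 + |1|·1^2 + |-1|·1^3
  = 1 + 1 + 1 + 1 = 4.
This bounds M(r) := max_{|z|=r} |p(z)| from above; equality holds iff all terms c_k z^k can be made to align in phase at a single z on |z|=r.
Part (b). At z = 1 (real, on the circle |z| = r):
  p(1) = (-1)·1^0 + (1)·1^1 + (1)·1^2 + (-1)·1^3 = 0.
  |p(1)| = 0.
Check: |p(1)| = 0 ≤ 4 = M_tri(1). ✓ Equality does not hold at z = 1 (the coefficients have mixed signs, so the terms do not all align in phase there).

M_tri(1) = 4; |p(1)| = 0; equality at z=1: no.
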